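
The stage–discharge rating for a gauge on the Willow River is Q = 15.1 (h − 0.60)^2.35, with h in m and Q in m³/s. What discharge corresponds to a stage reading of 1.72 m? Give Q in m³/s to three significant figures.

19.7 m³/s

Q = 15.1 × (1.72 − 0.60)^2.35 = 15.1 × 1.12^2.35 = 19.71 m³/s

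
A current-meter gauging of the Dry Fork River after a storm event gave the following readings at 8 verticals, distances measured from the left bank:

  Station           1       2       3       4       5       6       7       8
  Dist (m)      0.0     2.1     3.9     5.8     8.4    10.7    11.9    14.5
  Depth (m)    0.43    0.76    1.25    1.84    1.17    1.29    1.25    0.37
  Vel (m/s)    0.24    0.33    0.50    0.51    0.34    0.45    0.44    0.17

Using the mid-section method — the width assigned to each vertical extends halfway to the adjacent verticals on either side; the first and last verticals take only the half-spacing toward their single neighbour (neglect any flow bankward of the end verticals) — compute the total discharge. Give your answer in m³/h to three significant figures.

25100 m³/h

w_1 = (2.1 − 0.0)/2 = 1.05 m; q_1 = 0.24 × 0.43 × 1.05 = 0.1084 m³/s
w_2 = (3.9 − 0.0)/2 = 1.95 m; q_2 = 0.33 × 0.76 × 1.95 = 0.4891 m³/s
w_3 = (5.8 − 2.1)/2 = 1.85 m; q_3 = 0.50 × 1.25 × 1.85 = 1.156 m³/s
w_4 = (8.4 − 3.9)/2 = 2.25 m; q_4 = 0.51 × 1.84 × 2.25 = 2.111 m³/s
w_5 = (10.7 − 5.8)/2 = 2.45 m; q_5 = 0.34 × 1.17 × 2.45 = 0.9746 m³/s
w_6 = (11.9 − 8.4)/2 = 1.75 m; q_6 = 0.45 × 1.29 × 1.75 = 1.016 m³/s
w_7 = (14.5 − 10.7)/2 = 1.9 m; q_7 = 0.44 × 1.25 × 1.9 = 1.045 m³/s
w_8 = (14.5 − 11.9)/2 = 1.3 m; q_8 = 0.17 × 0.37 × 1.3 = 0.08177 m³/s
Q = Σ qᵢ = 6.982 m³/s
= 6.982 × 3600 = 25140 m³/h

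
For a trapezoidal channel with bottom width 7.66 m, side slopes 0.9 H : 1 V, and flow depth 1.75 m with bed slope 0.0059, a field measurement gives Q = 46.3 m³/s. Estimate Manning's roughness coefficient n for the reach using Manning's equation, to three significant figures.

0.0320

A = (b + z·y)·y = (7.66 + 0.9×1.75)×1.75 = 16.16 m²
P = b + 2y√(1+z²) = 7.66 + 2×1.75×√(1+0.9²) = 12.37 m
R = A/P = 16.16/12.37 = 1.307 m
n = (1/Q)·A·R^(2/3)·S^(1/2) = (1/46.3) × 16.16 × 1.195 × 0.07681 = 0.03204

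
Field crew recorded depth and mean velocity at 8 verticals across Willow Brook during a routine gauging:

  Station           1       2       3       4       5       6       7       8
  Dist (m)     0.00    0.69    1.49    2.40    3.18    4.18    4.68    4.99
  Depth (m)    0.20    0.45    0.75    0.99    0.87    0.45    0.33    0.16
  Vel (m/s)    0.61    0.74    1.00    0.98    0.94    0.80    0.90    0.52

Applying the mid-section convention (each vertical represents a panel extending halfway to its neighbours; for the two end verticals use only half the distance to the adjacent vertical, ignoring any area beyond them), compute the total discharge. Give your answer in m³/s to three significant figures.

w_1 = (0.69 − 0.00)/2 = 0.345 m; q_1 = 0.61 × 0.20 × 0.345 = 0.04209 m³/s
w_2 = (1.49 − 0.00)/2 = 0.745 m; q_2 = 0.74 × 0.45 × 0.745 = 0.2481 m³/s
w_3 = (2.40 − 0.69)/2 = 0.855 m; q_3 = 1.00 × 0.75 × 0.855 = 0.6413 m³/s
w_4 = (3.18 − 1.49)/2 = 0.845 m; q_4 = 0.98 × 0.99 × 0.845 = 0.8198 m³/s
w_5 = (4.18 − 2.40)/2 = 0.89 m; q_5 = 0.94 × 0.87 × 0.89 = 0.7278 m³/s
w_6 = (4.68 − 3.18)/2 = 0.75 m; q_6 = 0.80 × 0.45 × 0.75 = 0.2700 m³/s
w_7 = (4.99 − 4.18)/2 = 0.405 m; q_7 = 0.90 × 0.33 × 0.405 = 0.1203 m³/s
w_8 = (4.99 − 4.68)/2 = 0.155 m; q_8 = 0.52 × 0.16 × 0.155 = 0.01290 m³/s
Q = Σ qᵢ = 2.882 m³/s

2.88 m³/s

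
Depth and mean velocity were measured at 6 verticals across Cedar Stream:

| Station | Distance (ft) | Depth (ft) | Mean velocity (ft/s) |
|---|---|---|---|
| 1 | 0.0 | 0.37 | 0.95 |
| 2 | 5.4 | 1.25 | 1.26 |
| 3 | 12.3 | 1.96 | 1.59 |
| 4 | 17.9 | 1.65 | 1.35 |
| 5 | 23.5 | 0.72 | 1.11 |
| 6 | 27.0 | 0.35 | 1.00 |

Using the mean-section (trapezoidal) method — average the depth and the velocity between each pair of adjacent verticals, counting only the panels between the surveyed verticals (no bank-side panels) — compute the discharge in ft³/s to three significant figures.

45.6 ft³/s

Panel 1-2: Δb = 5.4 ft, d̄ = (0.37+1.25)/2 = 0.81, v̄ = (0.95+1.26)/2 = 1.105 → q = 5.4×0.81×1.105 = 4.833 ft³/s
Panel 2-3: Δb = 6.9 ft, d̄ = (1.25+1.96)/2 = 1.605, v̄ = (1.26+1.59)/2 = 1.425 → q = 6.9×1.605×1.425 = 15.78 ft³/s
Panel 3-4: Δb = 5.6 ft, d̄ = (1.96+1.65)/2 = 1.805, v̄ = (1.59+1.35)/2 = 1.47 → q = 5.6×1.805×1.47 = 14.86 ft³/s
Panel 4-5: Δb = 5.6 ft, d̄ = (1.65+0.72)/2 = 1.185, v̄ = (1.35+1.11)/2 = 1.23 → q = 5.6×1.185×1.23 = 8.162 ft³/s
Panel 5-6: Δb = 3.5 ft, d̄ = (0.72+0.35)/2 = 0.535, v̄ = (1.11+1.00)/2 = 1.055 → q = 3.5×0.535×1.055 = 1.975 ft³/s
Q = Σ q = 45.61 ft³/s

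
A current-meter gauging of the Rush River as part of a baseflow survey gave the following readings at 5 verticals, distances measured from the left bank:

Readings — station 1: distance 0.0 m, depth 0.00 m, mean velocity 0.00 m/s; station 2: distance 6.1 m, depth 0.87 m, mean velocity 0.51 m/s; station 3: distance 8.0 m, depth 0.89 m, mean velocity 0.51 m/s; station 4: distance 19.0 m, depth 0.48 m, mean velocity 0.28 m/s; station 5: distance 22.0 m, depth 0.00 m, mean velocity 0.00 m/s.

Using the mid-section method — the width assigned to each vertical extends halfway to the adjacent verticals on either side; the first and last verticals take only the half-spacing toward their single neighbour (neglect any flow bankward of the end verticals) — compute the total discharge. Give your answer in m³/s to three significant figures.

w_2 = (8.0 − 0.0)/2 = 4 m; q_2 = 0.51 × 0.87 × 4 = 1.775 m³/s
w_3 = (19.0 − 6.1)/2 = 6.45 m; q_3 = 0.51 × 0.89 × 6.45 = 2.928 m³/s
w_4 = (22.0 − 8.0)/2 = 7 m; q_4 = 0.28 × 0.48 × 7 = 0.9408 m³/s
Stations 1, 5 contribute zero (depth or velocity is 0).
Q = Σ qᵢ = 5.643 m³/s

5.64 m³/s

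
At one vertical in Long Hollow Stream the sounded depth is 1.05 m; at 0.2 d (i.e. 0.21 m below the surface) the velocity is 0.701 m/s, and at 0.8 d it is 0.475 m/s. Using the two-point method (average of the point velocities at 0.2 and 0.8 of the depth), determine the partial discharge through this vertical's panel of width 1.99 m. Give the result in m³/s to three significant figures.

v̄ = (0.701 + 0.475) / 2 = 0.5880 m/s
q = v̄ × d × w = 0.5880 × 1.05 × 1.99 = 1.229 m³/s

1.23 m³/s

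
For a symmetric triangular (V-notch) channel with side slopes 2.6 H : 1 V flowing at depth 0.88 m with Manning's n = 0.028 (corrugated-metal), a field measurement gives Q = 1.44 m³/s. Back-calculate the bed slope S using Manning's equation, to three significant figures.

0.00131

A = z·y² = 2.6×0.88² = 2.013 m²
P = 2y√(1+z²) = 2×0.88×√(1+2.6²) = 4.903 m
R = A/P = 2.013/4.903 = 0.4107 m
S = (Q·n / (1·A·R^(2/3)))² = (1.44×0.028 / (1×2.013×0.5525))² = 0.001314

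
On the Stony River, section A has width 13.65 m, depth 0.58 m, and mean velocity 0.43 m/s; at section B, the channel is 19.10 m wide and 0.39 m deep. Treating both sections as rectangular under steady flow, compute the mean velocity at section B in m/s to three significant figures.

Q = A₁V₁ = (13.65×0.58) × 0.43 = 3.404 m³/s
A₂ = 19.10 × 0.39 = 7.449 m²
V₂ = Q/A₂ = 3.404/7.449 = 0.4570 m/s

0.457 m/s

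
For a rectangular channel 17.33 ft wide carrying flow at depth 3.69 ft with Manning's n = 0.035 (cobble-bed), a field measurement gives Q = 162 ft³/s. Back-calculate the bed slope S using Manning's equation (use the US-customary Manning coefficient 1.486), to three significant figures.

0.00100

A = b·y = 17.33 × 3.69 = 63.95 ft²
P = b + 2y = 17.33 + 2×3.69 = 24.71 ft
R = A/P = 63.95/24.71 = 2.588 ft
S = (Q·n / (1.486·A·R^(2/3)))² = (162×0.035 / (1.486×63.95×1.885))² = 0.001002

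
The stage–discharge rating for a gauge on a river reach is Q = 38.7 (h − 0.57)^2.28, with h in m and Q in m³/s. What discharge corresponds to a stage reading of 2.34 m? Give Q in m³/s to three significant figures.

Q = 38.7 × (2.34 − 0.57)^2.28 = 38.7 × 1.77^2.28 = 142.3 m³/s

142 m³/s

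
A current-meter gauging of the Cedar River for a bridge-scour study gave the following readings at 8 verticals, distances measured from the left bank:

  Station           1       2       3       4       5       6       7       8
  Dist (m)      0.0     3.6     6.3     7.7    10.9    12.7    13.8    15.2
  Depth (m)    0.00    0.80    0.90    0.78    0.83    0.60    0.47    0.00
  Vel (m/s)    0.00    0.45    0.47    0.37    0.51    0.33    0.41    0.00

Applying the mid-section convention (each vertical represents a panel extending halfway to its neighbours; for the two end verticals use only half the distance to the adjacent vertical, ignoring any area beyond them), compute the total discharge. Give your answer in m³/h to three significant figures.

w_2 = (6.3 − 0.0)/2 = 3.15 m; q_2 = 0.45 × 0.80 × 3.15 = 1.134 m³/s
w_3 = (7.7 − 3.6)/2 = 2.05 m; q_3 = 0.47 × 0.90 × 2.05 = 0.8672 m³/s
w_4 = (10.9 − 6.3)/2 = 2.3 m; q_4 = 0.37 × 0.78 × 2.3 = 0.6638 m³/s
w_5 = (12.7 − 7.7)/2 = 2.5 m; q_5 = 0.51 × 0.83 × 2.5 = 1.058 m³/s
w_6 = (13.8 − 10.9)/2 = 1.45 m; q_6 = 0.33 × 0.60 × 1.45 = 0.2871 m³/s
w_7 = (15.2 − 12.7)/2 = 1.25 m; q_7 = 0.41 × 0.47 × 1.25 = 0.2409 m³/s
Stations 1, 8 contribute zero (depth or velocity is 0).
Q = Σ qᵢ = 4.251 m³/s
= 4.251 × 3600 = 15300 m³/h

15300 m³/h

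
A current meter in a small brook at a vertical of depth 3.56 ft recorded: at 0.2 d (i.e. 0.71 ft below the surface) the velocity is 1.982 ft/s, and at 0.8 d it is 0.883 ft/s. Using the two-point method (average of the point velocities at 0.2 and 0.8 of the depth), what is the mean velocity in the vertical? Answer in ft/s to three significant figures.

v̄ = (1.982 + 0.883) / 2 = 1.433 ft/s

1.43 ft/s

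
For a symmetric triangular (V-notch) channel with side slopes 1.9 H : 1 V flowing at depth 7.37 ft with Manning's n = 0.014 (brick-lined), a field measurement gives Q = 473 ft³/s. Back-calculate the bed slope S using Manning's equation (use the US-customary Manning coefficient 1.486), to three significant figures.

0.000386

A = z·y² = 1.9×7.37² = 103.2 ft²
P = 2y√(1+z²) = 2×7.37×√(1+1.9²) = 31.65 ft
R = A/P = 103.2/31.65 = 3.261 ft
S = (Q·n / (1.486·A·R^(2/3)))² = (473×0.014 / (1.486×103.2×2.199))² = 0.0003856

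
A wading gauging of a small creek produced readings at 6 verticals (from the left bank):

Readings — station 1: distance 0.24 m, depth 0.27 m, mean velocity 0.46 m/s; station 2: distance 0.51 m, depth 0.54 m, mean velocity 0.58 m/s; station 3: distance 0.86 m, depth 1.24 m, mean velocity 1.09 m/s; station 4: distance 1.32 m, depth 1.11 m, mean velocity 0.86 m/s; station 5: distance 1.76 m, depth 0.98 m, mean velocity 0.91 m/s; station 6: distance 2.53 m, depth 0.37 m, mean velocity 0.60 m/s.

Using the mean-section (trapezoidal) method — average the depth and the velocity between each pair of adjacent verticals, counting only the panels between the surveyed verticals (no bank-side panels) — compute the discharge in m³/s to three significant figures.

Panel 1-2: Δb = 0.27 m, d̄ = (0.27+0.54)/2 = 0.405, v̄ = (0.46+0.58)/2 = 0.52 → q = 0.27×0.405×0.52 = 0.05686 m³/s
Panel 2-3: Δb = 0.35 m, d̄ = (0.54+1.24)/2 = 0.89, v̄ = (0.58+1.09)/2 = 0.835 → q = 0.35×0.89×0.835 = 0.2601 m³/s
Panel 3-4: Δb = 0.46 m, d̄ = (1.24+1.11)/2 = 1.175, v̄ = (1.09+0.86)/2 = 0.975 → q = 0.46×1.175×0.975 = 0.5270 m³/s
Panel 4-5: Δb = 0.44 m, d̄ = (1.11+0.98)/2 = 1.045, v̄ = (0.86+0.91)/2 = 0.885 → q = 0.44×1.045×0.885 = 0.4069 m³/s
Panel 5-6: Δb = 0.77 m, d̄ = (0.98+0.37)/2 = 0.675, v̄ = (0.91+0.60)/2 = 0.755 → q = 0.77×0.675×0.755 = 0.3924 m³/s
Q = Σ q = 1.643 m³/s

1.64 m³/s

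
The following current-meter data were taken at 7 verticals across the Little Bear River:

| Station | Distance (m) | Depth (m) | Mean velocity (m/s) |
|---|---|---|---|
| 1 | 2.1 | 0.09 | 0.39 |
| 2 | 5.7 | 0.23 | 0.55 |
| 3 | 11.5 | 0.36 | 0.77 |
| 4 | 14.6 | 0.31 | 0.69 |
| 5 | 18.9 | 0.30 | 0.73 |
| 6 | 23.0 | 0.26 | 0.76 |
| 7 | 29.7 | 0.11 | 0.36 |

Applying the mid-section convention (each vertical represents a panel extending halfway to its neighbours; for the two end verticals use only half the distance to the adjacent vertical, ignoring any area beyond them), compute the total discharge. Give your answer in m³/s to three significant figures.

4.80 m³/s

w_1 = (5.7 − 2.1)/2 = 1.8 m; q_1 = 0.39 × 0.09 × 1.8 = 0.06318 m³/s
w_2 = (11.5 − 2.1)/2 = 4.7 m; q_2 = 0.55 × 0.23 × 4.7 = 0.5946 m³/s
w_3 = (14.6 − 5.7)/2 = 4.45 m; q_3 = 0.77 × 0.36 × 4.45 = 1.234 m³/s
w_4 = (18.9 − 11.5)/2 = 3.7 m; q_4 = 0.69 × 0.31 × 3.7 = 0.7914 m³/s
w_5 = (23.0 − 14.6)/2 = 4.2 m; q_5 = 0.73 × 0.30 × 4.2 = 0.9198 m³/s
w_6 = (29.7 − 18.9)/2 = 5.4 m; q_6 = 0.76 × 0.26 × 5.4 = 1.067 m³/s
w_7 = (29.7 − 23.0)/2 = 3.35 m; q_7 = 0.36 × 0.11 × 3.35 = 0.1327 m³/s
Q = Σ qᵢ = 4.802 m³/s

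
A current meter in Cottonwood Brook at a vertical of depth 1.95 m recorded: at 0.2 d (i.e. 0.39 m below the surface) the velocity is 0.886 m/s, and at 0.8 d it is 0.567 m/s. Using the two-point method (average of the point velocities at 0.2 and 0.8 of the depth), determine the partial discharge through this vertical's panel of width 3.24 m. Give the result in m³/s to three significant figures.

4.59 m³/s

v̄ = (0.886 + 0.567) / 2 = 0.7265 m/s
q = v̄ × d × w = 0.7265 × 1.95 × 3.24 = 4.590 m³/s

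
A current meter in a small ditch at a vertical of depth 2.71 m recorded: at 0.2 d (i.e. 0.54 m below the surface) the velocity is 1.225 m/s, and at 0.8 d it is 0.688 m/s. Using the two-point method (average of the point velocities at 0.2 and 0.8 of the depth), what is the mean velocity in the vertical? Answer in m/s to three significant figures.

v̄ = (1.225 + 0.688) / 2 = 0.9565 m/s

0.957 m/s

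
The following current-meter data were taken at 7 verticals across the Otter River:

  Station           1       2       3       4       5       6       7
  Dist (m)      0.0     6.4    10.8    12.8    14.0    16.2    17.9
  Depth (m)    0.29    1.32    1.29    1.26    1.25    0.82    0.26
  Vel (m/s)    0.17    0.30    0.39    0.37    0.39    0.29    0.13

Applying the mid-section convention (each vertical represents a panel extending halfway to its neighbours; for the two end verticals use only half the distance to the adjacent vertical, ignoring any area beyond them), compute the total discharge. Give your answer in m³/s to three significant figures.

w_1 = (6.4 − 0.0)/2 = 3.2 m; q_1 = 0.17 × 0.29 × 3.2 = 0.1578 m³/s
w_2 = (10.8 − 0.0)/2 = 5.4 m; q_2 = 0.30 × 1.32 × 5.4 = 2.138 m³/s
w_3 = (12.8 − 6.4)/2 = 3.2 m; q_3 = 0.39 × 1.29 × 3.2 = 1.610 m³/s
w_4 = (14.0 − 10.8)/2 = 1.6 m; q_4 = 0.37 × 1.26 × 1.6 = 0.7459 m³/s
w_5 = (16.2 − 12.8)/2 = 1.7 m; q_5 = 0.39 × 1.25 × 1.7 = 0.8288 m³/s
w_6 = (17.9 − 14.0)/2 = 1.95 m; q_6 = 0.29 × 0.82 × 1.95 = 0.4637 m³/s
w_7 = (17.9 − 16.2)/2 = 0.85 m; q_7 = 0.13 × 0.26 × 0.85 = 0.02873 m³/s
Q = Σ qᵢ = 5.973 m³/s

5.97 m³/s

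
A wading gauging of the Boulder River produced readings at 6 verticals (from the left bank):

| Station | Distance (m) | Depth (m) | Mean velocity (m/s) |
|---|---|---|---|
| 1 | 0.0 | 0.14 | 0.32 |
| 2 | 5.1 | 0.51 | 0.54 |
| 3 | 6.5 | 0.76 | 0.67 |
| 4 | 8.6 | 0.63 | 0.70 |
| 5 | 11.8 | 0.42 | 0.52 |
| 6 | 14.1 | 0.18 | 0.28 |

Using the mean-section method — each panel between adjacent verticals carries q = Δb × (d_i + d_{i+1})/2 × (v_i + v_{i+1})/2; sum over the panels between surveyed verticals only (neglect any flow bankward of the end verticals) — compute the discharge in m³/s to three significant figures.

Panel 1-2: Δb = 5.1 m, d̄ = (0.14+0.51)/2 = 0.325, v̄ = (0.32+0.54)/2 = 0.43 → q = 5.1×0.325×0.43 = 0.7127 m³/s
Panel 2-3: Δb = 1.4 m, d̄ = (0.51+0.76)/2 = 0.635, v̄ = (0.54+0.67)/2 = 0.605 → q = 1.4×0.635×0.605 = 0.5378 m³/s
Panel 3-4: Δb = 2.1 m, d̄ = (0.76+0.63)/2 = 0.695, v̄ = (0.67+0.70)/2 = 0.685 → q = 2.1×0.695×0.685 = 0.9998 m³/s
Panel 4-5: Δb = 3.2 m, d̄ = (0.63+0.42)/2 = 0.525, v̄ = (0.70+0.52)/2 = 0.61 → q = 3.2×0.525×0.61 = 1.025 m³/s
Panel 5-6: Δb = 2.3 m, d̄ = (0.42+0.18)/2 = 0.3, v̄ = (0.52+0.28)/2 = 0.4 → q = 2.3×0.3×0.4 = 0.2760 m³/s
Q = Σ q = 3.551 m³/s

3.55 m³/s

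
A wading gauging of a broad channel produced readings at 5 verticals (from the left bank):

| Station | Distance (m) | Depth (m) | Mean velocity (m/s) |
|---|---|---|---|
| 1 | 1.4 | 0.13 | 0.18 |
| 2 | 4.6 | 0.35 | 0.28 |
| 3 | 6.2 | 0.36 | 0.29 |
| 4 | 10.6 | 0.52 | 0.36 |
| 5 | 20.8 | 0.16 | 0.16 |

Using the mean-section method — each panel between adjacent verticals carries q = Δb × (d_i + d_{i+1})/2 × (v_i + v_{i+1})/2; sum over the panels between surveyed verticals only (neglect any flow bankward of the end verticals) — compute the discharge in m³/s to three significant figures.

Panel 1-2: Δb = 3.2 m, d̄ = (0.13+0.35)/2 = 0.24, v̄ = (0.18+0.28)/2 = 0.23 → q = 3.2×0.24×0.23 = 0.1766 m³/s
Panel 2-3: Δb = 1.6 m, d̄ = (0.35+0.36)/2 = 0.355, v̄ = (0.28+0.29)/2 = 0.285 → q = 1.6×0.355×0.285 = 0.1619 m³/s
Panel 3-4: Δb = 4.4 m, d̄ = (0.36+0.52)/2 = 0.44, v̄ = (0.29+0.36)/2 = 0.325 → q = 4.4×0.44×0.325 = 0.6292 m³/s
Panel 4-5: Δb = 10.2 m, d̄ = (0.52+0.16)/2 = 0.34, v̄ = (0.36+0.16)/2 = 0.26 → q = 10.2×0.34×0.26 = 0.9017 m³/s
Q = Σ q = 1.869 m³/s

1.87 m³/s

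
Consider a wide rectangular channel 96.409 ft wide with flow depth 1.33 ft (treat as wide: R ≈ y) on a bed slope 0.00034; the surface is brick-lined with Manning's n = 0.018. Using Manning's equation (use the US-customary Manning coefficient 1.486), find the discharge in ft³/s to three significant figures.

236 ft³/s

A = b·y = 96.409 × 1.33 = 128.2 ft²
Wide channel: R ≈ y = 1.33 ft
Q = (1.486/n)·A·R^(2/3)·S^(1/2) = (1.486/0.018) × 128.2 × 1.330^(2/3) × 0.00034^(1/2) = 236.1 ft³/s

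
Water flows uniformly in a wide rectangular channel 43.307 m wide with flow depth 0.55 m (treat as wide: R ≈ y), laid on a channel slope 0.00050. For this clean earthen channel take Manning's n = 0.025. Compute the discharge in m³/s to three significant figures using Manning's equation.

14.3 m³/s

A = b·y = 43.307 × 0.55 = 23.82 m²
Wide channel: R ≈ y = 0.55 m
Q = (1/n)·A·R^(2/3)·S^(1/2) = (1/0.025) × 23.82 × 0.5500^(2/3) × 0.00050^(1/2) = 14.30 m³/s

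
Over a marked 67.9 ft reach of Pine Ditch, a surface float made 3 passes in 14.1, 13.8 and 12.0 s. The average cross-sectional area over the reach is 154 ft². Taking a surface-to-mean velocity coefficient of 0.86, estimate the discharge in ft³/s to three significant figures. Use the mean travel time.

t̄ = (14.1 + 13.8 + 12.0) / 3 = 13.3 s
v_surface = L / t̄ = 67.9 / 13.3 = 5.105 ft/s
v_mean = 0.86 × 5.105 = 4.391 ft/s
Q = A × v_mean = 154 × 4.391 = 676.1 ft³/s

676 ft³/s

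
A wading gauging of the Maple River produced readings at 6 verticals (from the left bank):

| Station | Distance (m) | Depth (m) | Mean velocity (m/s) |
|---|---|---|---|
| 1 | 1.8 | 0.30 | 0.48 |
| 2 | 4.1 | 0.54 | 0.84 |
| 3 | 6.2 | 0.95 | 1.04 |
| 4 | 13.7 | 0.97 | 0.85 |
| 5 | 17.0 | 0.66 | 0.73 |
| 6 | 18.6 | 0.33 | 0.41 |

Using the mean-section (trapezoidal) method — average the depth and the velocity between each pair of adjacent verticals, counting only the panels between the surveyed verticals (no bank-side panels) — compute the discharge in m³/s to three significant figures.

11.5 m³/s

Panel 1-2: Δb = 2.3 m, d̄ = (0.30+0.54)/2 = 0.42, v̄ = (0.48+0.84)/2 = 0.66 → q = 2.3×0.42×0.66 = 0.6376 m³/s
Panel 2-3: Δb = 2.1 m, d̄ = (0.54+0.95)/2 = 0.745, v̄ = (0.84+1.04)/2 = 0.94 → q = 2.1×0.745×0.94 = 1.471 m³/s
Panel 3-4: Δb = 7.5 m, d̄ = (0.95+0.97)/2 = 0.96, v̄ = (1.04+0.85)/2 = 0.945 → q = 7.5×0.96×0.945 = 6.804 m³/s
Panel 4-5: Δb = 3.3 m, d̄ = (0.97+0.66)/2 = 0.815, v̄ = (0.85+0.73)/2 = 0.79 → q = 3.3×0.815×0.79 = 2.125 m³/s
Panel 5-6: Δb = 1.6 m, d̄ = (0.66+0.33)/2 = 0.495, v̄ = (0.73+0.41)/2 = 0.57 → q = 1.6×0.495×0.57 = 0.4514 m³/s
Q = Σ q = 11.49 m³/s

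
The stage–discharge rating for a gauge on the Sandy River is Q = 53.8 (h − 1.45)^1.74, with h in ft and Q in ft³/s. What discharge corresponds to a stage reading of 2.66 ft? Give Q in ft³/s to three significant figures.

Q = 53.8 × (2.66 − 1.45)^1.74 = 53.8 × 1.21^1.74 = 74.96 ft³/s

75.0 ft³/s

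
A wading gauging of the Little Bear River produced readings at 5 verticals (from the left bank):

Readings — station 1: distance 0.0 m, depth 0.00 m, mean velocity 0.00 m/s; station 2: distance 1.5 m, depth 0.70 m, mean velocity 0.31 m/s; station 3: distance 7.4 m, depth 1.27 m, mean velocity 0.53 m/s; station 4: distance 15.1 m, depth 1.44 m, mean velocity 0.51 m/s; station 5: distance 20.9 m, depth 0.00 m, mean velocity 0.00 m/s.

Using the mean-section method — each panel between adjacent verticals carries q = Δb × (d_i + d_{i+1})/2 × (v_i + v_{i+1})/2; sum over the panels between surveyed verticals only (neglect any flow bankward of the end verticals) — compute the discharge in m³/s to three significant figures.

Panel 1-2: Δb = 1.5 m, d̄ = (0.00+0.70)/2 = 0.35, v̄ = (0.00+0.31)/2 = 0.155 → q = 1.5×0.35×0.155 = 0.08138 m³/s
Panel 2-3: Δb = 5.9 m, d̄ = (0.70+1.27)/2 = 0.985, v̄ = (0.31+0.53)/2 = 0.42 → q = 5.9×0.985×0.42 = 2.441 m³/s
Panel 3-4: Δb = 7.7 m, d̄ = (1.27+1.44)/2 = 1.355, v̄ = (0.53+0.51)/2 = 0.52 → q = 7.7×1.355×0.52 = 5.425 m³/s
Panel 4-5: Δb = 5.8 m, d̄ = (1.44+0.00)/2 = 0.72, v̄ = (0.51+0.00)/2 = 0.255 → q = 5.8×0.72×0.255 = 1.065 m³/s
Q = Σ q = 9.013 m³/s

9.01 m³/s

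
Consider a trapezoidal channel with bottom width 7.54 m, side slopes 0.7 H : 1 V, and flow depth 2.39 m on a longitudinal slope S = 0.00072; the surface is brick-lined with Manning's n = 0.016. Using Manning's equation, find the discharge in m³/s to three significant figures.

A = (b + z·y)·y = (7.54 + 0.7×2.39)×2.39 = 22.02 m²
P = b + 2y√(1+z²) = 7.54 + 2×2.39×√(1+0.7²) = 13.37 m
R = A/P = 22.02/13.37 = 1.646 m
Q = (1/n)·A·R^(2/3)·S^(1/2) = (1/0.016) × 22.02 × 1.646^(2/3) × 0.00072^(1/2) = 51.49 m³/s

51.5 m³/s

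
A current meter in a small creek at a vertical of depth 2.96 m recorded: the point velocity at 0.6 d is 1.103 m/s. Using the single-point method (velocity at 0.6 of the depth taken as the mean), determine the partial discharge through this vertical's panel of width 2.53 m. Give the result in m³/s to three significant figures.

v̄ = v₀.₆ = 1.103 m/s
q = v̄ × d × w = 1.103 × 2.96 × 2.53 = 8.260 m³/s

8.26 m³/s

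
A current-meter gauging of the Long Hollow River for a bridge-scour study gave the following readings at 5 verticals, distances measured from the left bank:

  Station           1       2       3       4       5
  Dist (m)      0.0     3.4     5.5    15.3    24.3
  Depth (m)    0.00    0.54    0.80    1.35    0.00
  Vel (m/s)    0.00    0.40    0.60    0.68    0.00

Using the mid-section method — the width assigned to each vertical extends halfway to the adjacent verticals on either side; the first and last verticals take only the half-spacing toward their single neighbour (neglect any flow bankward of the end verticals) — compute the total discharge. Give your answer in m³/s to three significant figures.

12.1 m³/s

w_2 = (5.5 − 0.0)/2 = 2.75 m; q_2 = 0.40 × 0.54 × 2.75 = 0.5940 m³/s
w_3 = (15.3 − 3.4)/2 = 5.95 m; q_3 = 0.60 × 0.80 × 5.95 = 2.856 m³/s
w_4 = (24.3 − 5.5)/2 = 9.4 m; q_4 = 0.68 × 1.35 × 9.4 = 8.629 m³/s
Stations 1, 5 contribute zero (depth or velocity is 0).
Q = Σ qᵢ = 12.08 m³/s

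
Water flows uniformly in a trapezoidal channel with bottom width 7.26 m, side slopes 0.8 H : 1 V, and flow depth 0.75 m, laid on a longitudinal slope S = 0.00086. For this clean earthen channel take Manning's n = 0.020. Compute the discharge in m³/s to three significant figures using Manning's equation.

A = (b + z·y)·y = (7.26 + 0.8×0.75)×0.75 = 5.895 m²
P = b + 2y√(1+z²) = 7.26 + 2×0.75×√(1+0.8²) = 9.181 m
R = A/P = 5.895/9.181 = 0.6421 m
Q = (1/n)·A·R^(2/3)·S^(1/2) = (1/0.020) × 5.895 × 0.6421^(2/3) × 0.00086^(1/2) = 6.433 m³/s

6.43 m³/s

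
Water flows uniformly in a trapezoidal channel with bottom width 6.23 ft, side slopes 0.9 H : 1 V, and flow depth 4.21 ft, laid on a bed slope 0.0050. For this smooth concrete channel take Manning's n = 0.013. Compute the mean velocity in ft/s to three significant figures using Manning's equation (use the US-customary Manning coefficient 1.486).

14.5 ft/s

A = (b + z·y)·y = (6.23 + 0.9×4.21)×4.21 = 42.18 ft²
P = b + 2y√(1+z²) = 6.23 + 2×4.21×√(1+0.9²) = 17.56 ft
R = A/P = 42.18/17.56 = 2.402 ft
Q = (1.486/n)·A·R^(2/3)·S^(1/2) = (1.486/0.013) × 42.18 × 2.402^(2/3) × 0.0050^(1/2) = 611.5 ft³/s
V = Q/A = 611.5/42.18 = 14.50 ft/s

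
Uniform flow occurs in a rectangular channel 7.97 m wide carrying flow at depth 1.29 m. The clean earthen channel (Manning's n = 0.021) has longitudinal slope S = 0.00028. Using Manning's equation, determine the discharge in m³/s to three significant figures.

A = b·y = 7.97 × 1.29 = 10.28 m²
P = b + 2y = 7.97 + 2×1.29 = 10.55 m
R = A/P = 10.28/10.55 = 0.9745 m
Q = (1/n)·A·R^(2/3)·S^(1/2) = (1/0.021) × 10.28 × 0.9745^(2/3) × 0.00028^(1/2) = 8.053 m³/s

8.05 m³/s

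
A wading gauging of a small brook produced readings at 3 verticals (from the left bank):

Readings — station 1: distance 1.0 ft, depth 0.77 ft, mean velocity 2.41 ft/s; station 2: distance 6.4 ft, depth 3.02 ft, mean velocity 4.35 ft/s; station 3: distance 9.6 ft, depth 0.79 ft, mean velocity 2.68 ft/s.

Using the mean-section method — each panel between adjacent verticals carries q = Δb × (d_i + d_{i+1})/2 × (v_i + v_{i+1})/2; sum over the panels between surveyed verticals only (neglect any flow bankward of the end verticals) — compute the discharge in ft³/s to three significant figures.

56.0 ft³/s

Panel 1-2: Δb = 5.4 ft, d̄ = (0.77+3.02)/2 = 1.895, v̄ = (2.41+4.35)/2 = 3.38 → q = 5.4×1.895×3.38 = 34.59 ft³/s
Panel 2-3: Δb = 3.2 ft, d̄ = (3.02+0.79)/2 = 1.905, v̄ = (4.35+2.68)/2 = 3.515 → q = 3.2×1.905×3.515 = 21.43 ft³/s
Q = Σ q = 56.01 ft³/s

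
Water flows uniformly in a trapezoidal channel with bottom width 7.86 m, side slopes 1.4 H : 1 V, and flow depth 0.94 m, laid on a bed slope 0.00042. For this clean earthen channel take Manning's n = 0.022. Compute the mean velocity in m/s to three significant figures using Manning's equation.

A = (b + z·y)·y = (7.86 + 1.4×0.94)×0.94 = 8.625 m²
P = b + 2y√(1+z²) = 7.86 + 2×0.94×√(1+1.4²) = 11.09 m
R = A/P = 8.625/11.09 = 0.7775 m
Q = (1/n)·A·R^(2/3)·S^(1/2) = (1/0.022) × 8.625 × 0.7775^(2/3) × 0.00042^(1/2) = 6.794 m³/s
V = Q/A = 6.794/8.625 = 0.7876 m/s

0.788 m/s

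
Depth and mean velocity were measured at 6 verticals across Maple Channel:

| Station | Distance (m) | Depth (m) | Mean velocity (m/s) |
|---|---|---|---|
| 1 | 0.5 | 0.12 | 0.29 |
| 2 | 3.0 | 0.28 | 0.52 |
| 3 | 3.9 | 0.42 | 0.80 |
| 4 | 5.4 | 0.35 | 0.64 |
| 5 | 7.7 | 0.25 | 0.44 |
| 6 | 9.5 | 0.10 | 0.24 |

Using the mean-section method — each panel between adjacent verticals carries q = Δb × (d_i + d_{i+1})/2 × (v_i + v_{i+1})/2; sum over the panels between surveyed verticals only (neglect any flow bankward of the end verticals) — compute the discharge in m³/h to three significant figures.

Panel 1-2: Δb = 2.5 m, d̄ = (0.12+0.28)/2 = 0.2, v̄ = (0.29+0.52)/2 = 0.405 → q = 2.5×0.2×0.405 = 0.2025 m³/s
Panel 2-3: Δb = 0.9 m, d̄ = (0.28+0.42)/2 = 0.35, v̄ = (0.52+0.80)/2 = 0.66 → q = 0.9×0.35×0.66 = 0.2079 m³/s
Panel 3-4: Δb = 1.5 m, d̄ = (0.42+0.35)/2 = 0.385, v̄ = (0.80+0.64)/2 = 0.72 → q = 1.5×0.385×0.72 = 0.4158 m³/s
Panel 4-5: Δb = 2.3 m, d̄ = (0.35+0.25)/2 = 0.3, v̄ = (0.64+0.44)/2 = 0.54 → q = 2.3×0.3×0.54 = 0.3726 m³/s
Panel 5-6: Δb = 1.8 m, d̄ = (0.25+0.10)/2 = 0.175, v̄ = (0.44+0.24)/2 = 0.34 → q = 1.8×0.175×0.34 = 0.1071 m³/s
Q = Σ q = 1.306 m³/s
= 1.306 × 3600 = 4701 m³/h

4700 m³/h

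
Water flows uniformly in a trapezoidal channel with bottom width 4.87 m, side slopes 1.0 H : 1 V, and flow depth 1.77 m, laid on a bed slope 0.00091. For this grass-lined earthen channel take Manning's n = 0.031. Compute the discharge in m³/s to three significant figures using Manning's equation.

12.8 m³/s

A = (b + z·y)·y = (4.87 + 1.0×1.77)×1.77 = 11.75 m²
P = b + 2y√(1+z²) = 4.87 + 2×1.77×√(1+1.0²) = 9.876 m
R = A/P = 11.75/9.876 = 1.190 m
Q = (1/n)·A·R^(2/3)·S^(1/2) = (1/0.031) × 11.75 × 1.190^(2/3) × 0.00091^(1/2) = 12.84 m³/s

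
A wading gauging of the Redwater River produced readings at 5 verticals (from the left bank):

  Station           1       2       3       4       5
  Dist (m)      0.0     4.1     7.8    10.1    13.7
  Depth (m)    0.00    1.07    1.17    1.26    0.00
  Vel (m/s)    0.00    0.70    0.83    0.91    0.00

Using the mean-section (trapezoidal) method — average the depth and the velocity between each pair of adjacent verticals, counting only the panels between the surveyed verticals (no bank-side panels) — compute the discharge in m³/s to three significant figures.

7.40 m³/s

Panel 1-2: Δb = 4.1 m, d̄ = (0.00+1.07)/2 = 0.535, v̄ = (0.00+0.70)/2 = 0.35 → q = 4.1×0.535×0.35 = 0.7677 m³/s
Panel 2-3: Δb = 3.7 m, d̄ = (1.07+1.17)/2 = 1.12, v̄ = (0.70+0.83)/2 = 0.765 → q = 3.7×1.12×0.765 = 3.170 m³/s
Panel 3-4: Δb = 2.3 m, d̄ = (1.17+1.26)/2 = 1.215, v̄ = (0.83+0.91)/2 = 0.87 → q = 2.3×1.215×0.87 = 2.431 m³/s
Panel 4-5: Δb = 3.6 m, d̄ = (1.26+0.00)/2 = 0.63, v̄ = (0.91+0.00)/2 = 0.455 → q = 3.6×0.63×0.455 = 1.032 m³/s
Q = Σ q = 7.401 m³/s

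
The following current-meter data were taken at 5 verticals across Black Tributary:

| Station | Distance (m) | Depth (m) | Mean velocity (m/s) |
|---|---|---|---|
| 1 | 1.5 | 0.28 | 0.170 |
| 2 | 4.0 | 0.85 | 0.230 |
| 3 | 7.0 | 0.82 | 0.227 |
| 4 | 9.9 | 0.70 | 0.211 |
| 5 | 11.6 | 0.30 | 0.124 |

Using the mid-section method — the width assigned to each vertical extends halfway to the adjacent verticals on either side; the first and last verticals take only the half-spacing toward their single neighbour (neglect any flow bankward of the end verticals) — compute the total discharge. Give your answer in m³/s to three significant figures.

1.52 m³/s

w_1 = (4.0 − 1.5)/2 = 1.25 m; q_1 = 0.170 × 0.28 × 1.25 = 0.05950 m³/s
w_2 = (7.0 − 1.5)/2 = 2.75 m; q_2 = 0.230 × 0.85 × 2.75 = 0.5376 m³/s
w_3 = (9.9 − 4.0)/2 = 2.95 m; q_3 = 0.227 × 0.82 × 2.95 = 0.5491 m³/s
w_4 = (11.6 − 7.0)/2 = 2.3 m; q_4 = 0.211 × 0.70 × 2.3 = 0.3397 m³/s
w_5 = (11.6 − 9.9)/2 = 0.85 m; q_5 = 0.124 × 0.30 × 0.85 = 0.03162 m³/s
Q = Σ qᵢ = 1.518 m³/s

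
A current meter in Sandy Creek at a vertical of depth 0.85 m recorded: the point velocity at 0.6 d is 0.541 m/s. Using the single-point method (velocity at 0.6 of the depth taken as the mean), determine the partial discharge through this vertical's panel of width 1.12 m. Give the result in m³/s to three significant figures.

v̄ = v₀.₆ = 0.541 m/s
q = v̄ × d × w = 0.5410 × 0.85 × 1.12 = 0.5150 m³/s

0.515 m³/s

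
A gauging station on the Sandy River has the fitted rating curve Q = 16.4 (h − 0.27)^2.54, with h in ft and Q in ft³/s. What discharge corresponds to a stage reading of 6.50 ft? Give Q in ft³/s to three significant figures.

Q = 16.4 × (6.50 − 0.27)^2.54 = 16.4 × 6.23^2.54 = 1709 ft³/s

1710 ft³/s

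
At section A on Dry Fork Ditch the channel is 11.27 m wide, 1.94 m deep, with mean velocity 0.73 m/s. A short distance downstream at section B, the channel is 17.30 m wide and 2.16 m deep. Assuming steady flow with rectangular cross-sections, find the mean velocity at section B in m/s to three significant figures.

0.427 m/s

Q = A₁V₁ = (11.27×1.94) × 0.73 = 15.96 m³/s
A₂ = 17.30 × 2.16 = 37.37 m²
V₂ = Q/A₂ = 15.96/37.37 = 0.4271 m/s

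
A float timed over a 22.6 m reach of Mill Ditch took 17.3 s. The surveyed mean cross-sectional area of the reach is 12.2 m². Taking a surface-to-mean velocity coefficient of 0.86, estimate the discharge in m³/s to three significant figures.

v_surface = L / t̄ = 22.6 / 17.3 = 1.306 m/s
v_mean = 0.86 × 1.306 = 1.123 m/s
Q = A × v_mean = 12.2 × 1.123 = 13.71 m³/s

13.7 m³/s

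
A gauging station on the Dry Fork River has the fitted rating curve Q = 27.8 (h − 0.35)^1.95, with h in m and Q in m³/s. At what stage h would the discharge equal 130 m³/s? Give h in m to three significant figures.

h − h₀ = (Q/C)^(1/b) = (130/27.8)^(1/1.95) = 2.206 m
h = 0.35 + 2.206 = 2.556 m

2.56 m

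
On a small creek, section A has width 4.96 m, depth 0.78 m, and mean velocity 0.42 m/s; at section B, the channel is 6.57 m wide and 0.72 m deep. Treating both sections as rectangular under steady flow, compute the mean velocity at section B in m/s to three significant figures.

Q = A₁V₁ = (4.96×0.78) × 0.42 = 1.625 m³/s
A₂ = 6.57 × 0.72 = 4.730 m²
V₂ = Q/A₂ = 1.625/4.730 = 0.3435 m/s

0.344 m/s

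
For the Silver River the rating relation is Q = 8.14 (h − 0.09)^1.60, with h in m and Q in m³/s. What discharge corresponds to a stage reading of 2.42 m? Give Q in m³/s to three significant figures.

Q = 8.14 × (2.42 − 0.09)^1.60 = 8.14 × 2.33^1.60 = 31.51 m³/s

31.5 m³/s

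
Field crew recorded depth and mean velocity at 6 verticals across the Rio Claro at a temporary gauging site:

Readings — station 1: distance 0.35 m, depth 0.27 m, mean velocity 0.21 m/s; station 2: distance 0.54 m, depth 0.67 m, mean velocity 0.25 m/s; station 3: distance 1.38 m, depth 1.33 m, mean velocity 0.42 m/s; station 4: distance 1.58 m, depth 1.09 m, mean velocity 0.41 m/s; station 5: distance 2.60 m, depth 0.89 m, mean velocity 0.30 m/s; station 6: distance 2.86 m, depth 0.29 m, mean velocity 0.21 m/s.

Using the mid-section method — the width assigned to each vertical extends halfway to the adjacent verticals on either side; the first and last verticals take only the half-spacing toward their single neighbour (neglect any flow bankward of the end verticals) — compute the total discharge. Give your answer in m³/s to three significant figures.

0.834 m³/s

w_1 = (0.54 − 0.35)/2 = 0.095 m; q_1 = 0.21 × 0.27 × 0.095 = 0.005387 m³/s
w_2 = (1.38 − 0.35)/2 = 0.515 m; q_2 = 0.25 × 0.67 × 0.515 = 0.08626 m³/s
w_3 = (1.58 − 0.54)/2 = 0.52 m; q_3 = 0.42 × 1.33 × 0.52 = 0.2905 m³/s
w_4 = (2.60 − 1.38)/2 = 0.61 m; q_4 = 0.41 × 1.09 × 0.61 = 0.2726 m³/s
w_5 = (2.86 − 1.58)/2 = 0.64 m; q_5 = 0.30 × 0.89 × 0.64 = 0.1709 m³/s
w_6 = (2.86 − 2.60)/2 = 0.13 m; q_6 = 0.21 × 0.29 × 0.13 = 0.007917 m³/s
Q = Σ qᵢ = 0.8335 m³/s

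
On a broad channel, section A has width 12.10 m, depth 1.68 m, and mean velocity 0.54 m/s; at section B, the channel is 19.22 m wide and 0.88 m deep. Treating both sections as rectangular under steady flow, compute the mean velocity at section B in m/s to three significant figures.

Q = A₁V₁ = (12.10×1.68) × 0.54 = 10.98 m³/s
A₂ = 19.22 × 0.88 = 16.91 m²
V₂ = Q/A₂ = 10.98/16.91 = 0.6490 m/s

0.649 m/s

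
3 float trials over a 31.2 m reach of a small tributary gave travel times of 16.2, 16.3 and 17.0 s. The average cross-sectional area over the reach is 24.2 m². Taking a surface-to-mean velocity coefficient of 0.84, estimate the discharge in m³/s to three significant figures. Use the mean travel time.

38.4 m³/s

t̄ = (16.2 + 16.3 + 17.0) / 3 = 16.5 s
v_surface = L / t̄ = 31.2 / 16.5 = 1.891 m/s
v_mean = 0.84 × 1.891 = 1.588 m/s
Q = A × v_mean = 24.2 × 1.588 = 38.44 m³/s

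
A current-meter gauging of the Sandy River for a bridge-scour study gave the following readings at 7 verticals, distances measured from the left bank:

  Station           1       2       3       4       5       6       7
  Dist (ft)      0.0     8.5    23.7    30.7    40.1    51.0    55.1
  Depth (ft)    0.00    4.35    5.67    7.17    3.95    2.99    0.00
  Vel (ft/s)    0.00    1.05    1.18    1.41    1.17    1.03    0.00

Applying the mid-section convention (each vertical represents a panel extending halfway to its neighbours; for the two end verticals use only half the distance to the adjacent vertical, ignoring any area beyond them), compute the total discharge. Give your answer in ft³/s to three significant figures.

281 ft³/s

w_2 = (23.7 − 0.0)/2 = 11.85 ft; q_2 = 1.05 × 4.35 × 11.85 = 54.12 ft³/s
w_3 = (30.7 − 8.5)/2 = 11.1 ft; q_3 = 1.18 × 5.67 × 11.1 = 74.27 ft³/s
w_4 = (40.1 − 23.7)/2 = 8.2 ft; q_4 = 1.41 × 7.17 × 8.2 = 82.90 ft³/s
w_5 = (51.0 − 30.7)/2 = 10.15 ft; q_5 = 1.17 × 3.95 × 10.15 = 46.91 ft³/s
w_6 = (55.1 − 40.1)/2 = 7.5 ft; q_6 = 1.03 × 2.99 × 7.5 = 23.10 ft³/s
Stations 1, 7 contribute zero (depth or velocity is 0).
Q = Σ qᵢ = 281.3 ft³/s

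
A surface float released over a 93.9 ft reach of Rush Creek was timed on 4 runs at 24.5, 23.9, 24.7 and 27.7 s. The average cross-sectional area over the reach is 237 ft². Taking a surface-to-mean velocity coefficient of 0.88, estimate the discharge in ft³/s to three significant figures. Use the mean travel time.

t̄ = (24.5 + 23.9 + 24.7 + 27.7) / 4 = 25.2 s
v_surface = L / t̄ = 93.9 / 25.2 = 3.726 ft/s
v_mean = 0.88 × 3.726 = 3.279 ft/s
Q = A × v_mean = 237 × 3.279 = 777.1 ft³/s

777 ft³/s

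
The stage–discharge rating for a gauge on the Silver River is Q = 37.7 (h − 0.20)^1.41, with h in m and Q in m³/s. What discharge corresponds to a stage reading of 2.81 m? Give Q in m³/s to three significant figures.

146 m³/s

Q = 37.7 × (2.81 − 0.20)^1.41 = 37.7 × 2.61^1.41 = 145.8 m³/s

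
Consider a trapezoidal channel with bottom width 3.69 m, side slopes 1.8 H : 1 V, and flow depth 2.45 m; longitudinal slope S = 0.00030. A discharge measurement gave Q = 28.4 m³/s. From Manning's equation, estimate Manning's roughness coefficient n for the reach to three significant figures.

0.0154

A = (b + z·y)·y = (3.69 + 1.8×2.45)×2.45 = 19.85 m²
P = b + 2y√(1+z²) = 3.69 + 2×2.45×√(1+1.8²) = 13.78 m
R = A/P = 19.85/13.78 = 1.440 m
n = (1/Q)·A·R^(2/3)·S^(1/2) = (1/28.4) × 19.85 × 1.275 × 0.01732 = 0.01543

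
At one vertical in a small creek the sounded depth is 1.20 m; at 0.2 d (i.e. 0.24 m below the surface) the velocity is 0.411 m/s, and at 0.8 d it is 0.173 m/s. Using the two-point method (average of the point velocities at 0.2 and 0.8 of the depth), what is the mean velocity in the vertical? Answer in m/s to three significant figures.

v̄ = (0.411 + 0.173) / 2 = 0.2920 m/s

0.292 m/s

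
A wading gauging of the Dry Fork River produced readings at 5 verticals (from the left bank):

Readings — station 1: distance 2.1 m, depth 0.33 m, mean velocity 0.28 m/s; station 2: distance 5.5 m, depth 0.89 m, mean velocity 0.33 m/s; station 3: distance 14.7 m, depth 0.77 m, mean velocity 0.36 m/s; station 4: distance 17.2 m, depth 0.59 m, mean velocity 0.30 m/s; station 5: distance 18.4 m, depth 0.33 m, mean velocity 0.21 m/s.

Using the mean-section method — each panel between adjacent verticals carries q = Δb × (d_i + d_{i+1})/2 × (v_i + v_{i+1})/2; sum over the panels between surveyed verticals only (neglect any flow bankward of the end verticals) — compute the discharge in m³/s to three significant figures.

Panel 1-2: Δb = 3.4 m, d̄ = (0.33+0.89)/2 = 0.61, v̄ = (0.28+0.33)/2 = 0.305 → q = 3.4×0.61×0.305 = 0.6326 m³/s
Panel 2-3: Δb = 9.2 m, d̄ = (0.89+0.77)/2 = 0.83, v̄ = (0.33+0.36)/2 = 0.345 → q = 9.2×0.83×0.345 = 2.634 m³/s
Panel 3-4: Δb = 2.5 m, d̄ = (0.77+0.59)/2 = 0.68, v̄ = (0.36+0.30)/2 = 0.33 → q = 2.5×0.68×0.33 = 0.5610 m³/s
Panel 4-5: Δb = 1.2 m, d̄ = (0.59+0.33)/2 = 0.46, v̄ = (0.30+0.21)/2 = 0.255 → q = 1.2×0.46×0.255 = 0.1408 m³/s
Q = Σ q = 3.969 m³/s

3.97 m³/s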